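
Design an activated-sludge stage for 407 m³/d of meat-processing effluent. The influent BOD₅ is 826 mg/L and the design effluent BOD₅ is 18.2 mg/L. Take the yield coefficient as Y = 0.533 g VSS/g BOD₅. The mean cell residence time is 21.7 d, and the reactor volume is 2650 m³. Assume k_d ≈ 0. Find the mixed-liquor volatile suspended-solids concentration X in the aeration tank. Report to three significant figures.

X ≈ 1430 mg/L

From V·X = Y·Q·(S₀ − S)·θ_c (decay neglected): X = 0.533 × 407 × (826 − 18.2) × 21.7 / 2650 = 1435 mg/L.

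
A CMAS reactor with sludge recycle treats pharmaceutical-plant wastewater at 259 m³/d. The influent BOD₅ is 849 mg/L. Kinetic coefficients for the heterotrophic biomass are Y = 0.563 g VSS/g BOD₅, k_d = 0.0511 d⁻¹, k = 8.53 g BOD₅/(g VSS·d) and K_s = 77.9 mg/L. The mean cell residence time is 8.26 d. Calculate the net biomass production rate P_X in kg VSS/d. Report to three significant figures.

From the Monod/SRT balance for a CMAS, S = K_s·(1+k_d θ_c)/[θ_c·(Y k − k_d) − 1] = 77.9 × (1 + 0.0511 × 8.26) / [8.26 × (0.563 × 8.53 − 0.0511) − 1] = 110.8 / 38.25 = 2.897 mg/L.
Observed yield with endogenous decay: Y_obs = Y / (1 + k_d·θ_c) = 0.563 / (1 + 0.0511 × 8.26) = 0.563 / 1.422 = 0.3959 g VSS/g BOD₅.
Substrate removed = Q·(S₀ − S) = 259 m³/d × (849 − 2.90) g/m³ = 2.19×10^5 g/d = 219.1 kg/d.
Biomass produced: P_X = Y_obs·Q·ΔS = 0.3959 × 219.1 ≈ 86.76 kg VSS/d.

P_X ≈ 86.8 kg VSS/d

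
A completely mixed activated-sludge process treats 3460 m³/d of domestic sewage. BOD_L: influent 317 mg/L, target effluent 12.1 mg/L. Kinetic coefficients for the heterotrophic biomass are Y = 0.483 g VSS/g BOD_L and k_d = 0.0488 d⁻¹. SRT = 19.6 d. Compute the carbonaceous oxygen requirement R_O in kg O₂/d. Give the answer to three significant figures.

Correct the yield for decay: Y_obs = Y/(1 + k_d θ_c) = 0.483 / (1 + 0.0488 × 19.6) = 0.483 / 1.956 = 0.2469.
Substrate removed = Q·(S₀ − S) = 3460 m³/d × (317 − 12.1) g/m³ = 1.05×10^6 g/d = 1055 kg/d.
Biomass synthesised: P_X = Y_obs × 1055 = 260.4 kg VSS/d.
R_O = Q·(S₀ − S) − 1.42·P_X = 1055 − 1.42 × 260.4 = 685.1 kg O₂/d.

R_O ≈ 685 kg O₂/d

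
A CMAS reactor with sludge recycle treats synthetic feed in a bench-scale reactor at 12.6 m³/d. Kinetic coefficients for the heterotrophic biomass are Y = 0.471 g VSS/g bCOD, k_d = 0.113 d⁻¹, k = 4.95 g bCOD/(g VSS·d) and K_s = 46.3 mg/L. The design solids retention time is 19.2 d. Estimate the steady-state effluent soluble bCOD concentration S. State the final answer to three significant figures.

S ≈ 3.53 mg/L

For a completely mixed reactor with recycle the Lawrence–McCarty relation gives S = K_s·(1 + k_d·θ_c) / [θ_c·(Y·k − k_d) − 1] = 46.3 × (1 + 0.113 × 19.2) / [19.2 × (0.471 × 4.95 − 0.113) − 1] = 146.8 / 41.59 = 3.528 mg/L.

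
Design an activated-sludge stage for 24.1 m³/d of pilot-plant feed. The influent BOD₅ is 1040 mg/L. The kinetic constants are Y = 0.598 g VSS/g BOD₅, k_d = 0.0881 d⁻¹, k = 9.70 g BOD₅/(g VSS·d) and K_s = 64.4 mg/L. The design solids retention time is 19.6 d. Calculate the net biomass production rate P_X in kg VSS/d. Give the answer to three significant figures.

From the Monod/SRT balance for a CMAS, S = K_s·(1+k_d θ_c)/[θ_c·(Y k − k_d) − 1] = 64.4 × (1 + 0.0881 × 19.6) / [19.6 × (0.598 × 9.70 − 0.0881) − 1] = 175.6 / 111.0 = 1.583 mg/L.
Correct the yield for decay: Y_obs = Y/(1 + k_d θ_c) = 0.598 / (1 + 0.0881 × 19.6) = 0.598 / 2.727 = 0.2193.
ΔS = 1040 − 1.58 = 1038 mg/L, so the substrate removal rate is 24.1 × 1038/1000 = 25.03 kg BOD₅/d.
So the net sludge growth is P_X = 0.2193 × 25.03 = 5.488 kg VSS/d.

P_X ≈ 5.49 kg VSS/d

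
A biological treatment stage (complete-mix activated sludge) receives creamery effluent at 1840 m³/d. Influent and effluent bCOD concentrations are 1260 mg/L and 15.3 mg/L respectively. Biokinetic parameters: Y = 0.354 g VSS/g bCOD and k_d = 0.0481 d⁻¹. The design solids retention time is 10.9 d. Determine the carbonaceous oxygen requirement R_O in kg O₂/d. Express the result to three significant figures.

R_O ≈ 1530 kg O₂/d

Y_obs = Y / (1 + k_d θ_c) = 0.354 / (1 + 0.0481 × 10.9) = 0.354 / 1.524 = 0.2322.
Mass of bCOD removed per day: Q(S₀ − S) = 1840 × 1245 g/m³ = 2290 kg/d.
P_X = Y_obs·Q·(S₀ − S) = 0.2322 × 2290 = 531.9 kg VSS/d.
Carbonaceous O₂ demand = substrate oxidised − cell-mass equivalent = 2290 − 1.42 × 531.9 = 1535 kg O₂/d.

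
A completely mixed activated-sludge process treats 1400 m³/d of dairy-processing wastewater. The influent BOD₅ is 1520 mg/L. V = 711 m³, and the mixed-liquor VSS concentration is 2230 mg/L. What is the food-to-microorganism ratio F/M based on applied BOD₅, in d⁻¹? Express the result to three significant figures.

Food-to-microorganism ratio F/M = Q S₀ / (V X) = 1400 × 1520 / (711.0 × 2230) = 1.342 d⁻¹.

F/M ≈ 1.34 d⁻¹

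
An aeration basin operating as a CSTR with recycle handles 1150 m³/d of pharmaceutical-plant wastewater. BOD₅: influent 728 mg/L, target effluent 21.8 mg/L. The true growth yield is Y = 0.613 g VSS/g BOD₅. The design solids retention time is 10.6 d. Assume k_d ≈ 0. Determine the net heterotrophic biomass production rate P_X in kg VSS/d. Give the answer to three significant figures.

P_X ≈ 498 kg VSS/d

With endogenous decay neglected, the observed yield equals the true yield: Y_obs = Y = 0.613 g VSS/g BOD₅.
Q·(S₀ − S) = 1150 × (728 − 21.8) × 10⁻³ = 812.1 kg/d removed.
Biomass produced: P_X = Y_obs·Q·ΔS = 0.6130 × 812.1 ≈ 497.8 kg VSS/d.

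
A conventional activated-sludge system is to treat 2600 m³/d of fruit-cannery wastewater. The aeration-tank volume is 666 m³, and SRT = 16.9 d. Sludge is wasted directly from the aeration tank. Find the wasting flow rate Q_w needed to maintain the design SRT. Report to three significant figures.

With mixed-liquor wasting, θ_c = V/Q_w, so Q_w = V/θ_c = 666.0/16.9 = 39.41 m³/d.

Q_w ≈ 39.4 m³/d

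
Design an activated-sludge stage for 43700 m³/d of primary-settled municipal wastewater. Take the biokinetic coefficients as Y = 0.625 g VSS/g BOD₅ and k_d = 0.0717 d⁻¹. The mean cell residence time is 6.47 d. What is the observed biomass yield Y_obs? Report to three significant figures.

The observed yield is Y_obs = Y/(1 + k_d·θ_c) = 0.625 / (1 + 0.0717 × 6.47) = 0.625 / 1.464 = 0.4269 g VSS per g BOD₅ removed.

Y_obs ≈ 0.427 g VSS/g BOD₅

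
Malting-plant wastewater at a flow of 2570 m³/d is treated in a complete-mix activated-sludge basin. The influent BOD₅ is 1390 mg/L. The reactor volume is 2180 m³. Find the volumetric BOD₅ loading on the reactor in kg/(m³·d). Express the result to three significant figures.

L_v ≈ 1.64 kg BOD₅/(m³·d)

L_v = Q S₀ / V = 2570 × 1390 × 10⁻³ / 2180 = 1.639 kg/(m³·d).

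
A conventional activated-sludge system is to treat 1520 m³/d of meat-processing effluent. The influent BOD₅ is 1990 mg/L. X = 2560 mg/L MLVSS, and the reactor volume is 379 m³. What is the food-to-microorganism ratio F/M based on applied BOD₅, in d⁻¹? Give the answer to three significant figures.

F/M ≈ 3.12 d⁻¹

Food-to-microorganism ratio F/M = Q S₀ / (V X) = 1520 × 1990 / (379.0 × 2560) = 3.118 d⁻¹.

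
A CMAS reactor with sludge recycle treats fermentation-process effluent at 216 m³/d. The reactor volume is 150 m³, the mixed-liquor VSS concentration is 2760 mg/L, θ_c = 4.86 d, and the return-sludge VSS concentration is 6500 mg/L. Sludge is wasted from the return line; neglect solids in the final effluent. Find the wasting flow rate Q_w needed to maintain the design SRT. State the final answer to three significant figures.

Q_w ≈ 13.1 m³/d

Q_w = (V·X)/(θ_c X_r) = 150.0 × 2760 / (4.86 × 6500) = 13.11 m³/d.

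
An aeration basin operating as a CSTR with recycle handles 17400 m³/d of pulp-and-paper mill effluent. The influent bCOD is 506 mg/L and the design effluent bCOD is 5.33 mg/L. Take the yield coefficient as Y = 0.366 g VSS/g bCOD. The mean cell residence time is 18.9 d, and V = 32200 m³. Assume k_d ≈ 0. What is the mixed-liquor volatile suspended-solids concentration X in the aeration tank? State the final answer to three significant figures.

X ≈ 1870 mg/L

X = Y·Q·ΔS·θ_c / V = 0.366 × 17400 × (506 − 5.33) × 18.9 / 32200 = 1871 mg/L.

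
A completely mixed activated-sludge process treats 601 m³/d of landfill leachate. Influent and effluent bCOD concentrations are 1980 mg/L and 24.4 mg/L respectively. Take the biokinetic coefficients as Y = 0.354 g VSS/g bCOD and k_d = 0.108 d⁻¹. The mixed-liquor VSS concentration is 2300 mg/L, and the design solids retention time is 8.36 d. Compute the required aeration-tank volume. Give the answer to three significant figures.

V ≈ 795 m³

Rearranging the biomass balance for a CMAS with decay, V = Y·Q·ΔS·θ_c / [X·(1+k_d θ_c)] = 0.354 × 601 × (1980 − 24.4) × 8.36 / [2300 × (1 + 0.108 × 8.36)] = 3.48×10^6 / 4377 = 794.7 m³.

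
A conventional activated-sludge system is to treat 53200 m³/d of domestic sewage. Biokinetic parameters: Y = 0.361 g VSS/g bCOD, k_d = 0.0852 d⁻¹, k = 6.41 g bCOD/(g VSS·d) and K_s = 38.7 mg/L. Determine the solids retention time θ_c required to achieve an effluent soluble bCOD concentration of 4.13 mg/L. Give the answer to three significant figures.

θ_c ≈ 7.25 d

Specific growth rate at S = 4.13 mg/L: μ = YkS/(K_s+S) = 0.361·6.41·4.13/(38.7+4.13) = 0.2231 d⁻¹.
θ_c = 1/(μ − k_d) = 1/(0.2231 − 0.0852) = 1/0.1379 = 7.250 d.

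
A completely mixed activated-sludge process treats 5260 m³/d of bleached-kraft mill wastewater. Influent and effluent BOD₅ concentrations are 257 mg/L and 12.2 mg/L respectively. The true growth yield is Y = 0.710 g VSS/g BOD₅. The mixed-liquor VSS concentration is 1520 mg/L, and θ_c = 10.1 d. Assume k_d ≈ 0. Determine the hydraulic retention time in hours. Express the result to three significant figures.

V·X = Y·Q·ΔS·θ_c gives V = 0.710 × 5260 × (257 − 12.2) × 10.1 / 1520 = 6075 m³.
HRT = V/Q = 6075 m³ / 5260 m³·d⁻¹ = 1.155 d × 24 = 27.72 h.

τ ≈ 27.7 h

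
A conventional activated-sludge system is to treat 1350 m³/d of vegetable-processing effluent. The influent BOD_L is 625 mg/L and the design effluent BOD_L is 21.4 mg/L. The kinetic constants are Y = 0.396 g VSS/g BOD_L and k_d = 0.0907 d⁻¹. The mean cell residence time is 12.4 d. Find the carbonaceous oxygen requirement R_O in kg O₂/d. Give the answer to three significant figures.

R_O ≈ 599 kg O₂/d

Y_obs = Y / (1 + k_d θ_c) = 0.396 / (1 + 0.0907 × 12.4) = 0.396 / 2.125 = 0.1864.
Q·(S₀ − S) = 1350 × (625 − 21.4) × 10⁻³ = 814.9 kg/d removed.
P_X = Y_obs·Q·(S₀ − S) = 0.1864 × 814.9 = 151.9 kg VSS/d.
R_O = Q·(S₀ − S) − 1.42·P_X = 814.9 − 1.42 × 151.9 = 599.2 kg O₂/d.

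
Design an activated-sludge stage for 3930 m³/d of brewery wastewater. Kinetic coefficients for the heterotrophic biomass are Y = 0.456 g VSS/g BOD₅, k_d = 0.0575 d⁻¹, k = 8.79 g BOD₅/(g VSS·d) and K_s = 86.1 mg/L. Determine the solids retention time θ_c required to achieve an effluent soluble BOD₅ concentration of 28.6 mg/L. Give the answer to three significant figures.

At the target effluent, Y k S/(K_s+S) = 0.456×8.79×28.6/114.7 = 0.9994 d⁻¹.
1/θ_c = 0.9994 − 0.0575 = 0.9419 d⁻¹, so θ_c = 1.062 d.

θ_c ≈ 1.06 d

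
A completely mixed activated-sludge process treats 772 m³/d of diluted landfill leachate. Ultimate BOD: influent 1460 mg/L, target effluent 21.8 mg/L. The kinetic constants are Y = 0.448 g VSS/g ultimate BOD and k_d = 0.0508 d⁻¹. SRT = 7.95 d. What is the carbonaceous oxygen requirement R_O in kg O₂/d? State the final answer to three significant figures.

Observed yield with endogenous decay: Y_obs = Y / (1 + k_d·θ_c) = 0.448 / (1 + 0.0508 × 7.95) = 0.448 / 1.404 = 0.3191 g VSS/g ultimate BOD.
Substrate removed = Q·(S₀ − S) = 772 m³/d × (1460 − 21.8) g/m³ = 1.11×10^6 g/d = 1110 kg/d.
Biomass synthesised: P_X = Y_obs × 1110 = 354.3 kg VSS/d.
R_O = Q·(S₀ − S) − 1.42·P_X = 1110 − 1.42 × 354.3 = 607.2 kg O₂/d.

R_O ≈ 607 kg O₂/d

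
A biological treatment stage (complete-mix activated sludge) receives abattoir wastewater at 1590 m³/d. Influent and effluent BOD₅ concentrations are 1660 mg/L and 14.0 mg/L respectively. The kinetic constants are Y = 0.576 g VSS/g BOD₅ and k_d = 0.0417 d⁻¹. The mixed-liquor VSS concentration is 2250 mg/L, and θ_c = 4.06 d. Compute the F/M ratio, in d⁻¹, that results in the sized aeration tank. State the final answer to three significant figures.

F/M ≈ 0.504 d⁻¹

Steady-state biomass mass balance: V·X·(1 + k_d·θ_c) = Y·Q·(S₀ − S)·θ_c, so V = 0.576 × 1590 × (1660 − 14.0) × 4.06 / [2250 × (1 + 0.0417 × 4.06)] = 6.12×10^6 / 2631 = 2326 m³.
F/M = Q·S₀ / (V·X) = 1590 × 1660 / (2326 × 2250) = 0.5043 g BOD₅·(g VSS·d)⁻¹.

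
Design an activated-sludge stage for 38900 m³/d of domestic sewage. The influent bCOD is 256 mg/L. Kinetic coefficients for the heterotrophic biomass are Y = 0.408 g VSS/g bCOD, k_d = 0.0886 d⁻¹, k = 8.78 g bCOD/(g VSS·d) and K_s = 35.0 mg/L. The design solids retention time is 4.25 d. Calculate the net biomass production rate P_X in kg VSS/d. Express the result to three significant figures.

P_X ≈ 2910 kg VSS/d

For a completely mixed reactor with recycle the Lawrence–McCarty relation gives S = K_s·(1 + k_d·θ_c) / [θ_c·(Y·k − k_d) − 1] = 35.0 × (1 + 0.0886 × 4.25) / [4.25 × (0.408 × 8.78 − 0.0886) − 1] = 48.18 / 13.85 = 3.479 mg/L.
The observed yield is Y_obs = Y/(1 + k_d·θ_c) = 0.408 / (1 + 0.0886 × 4.25) = 0.408 / 1.377 = 0.2964 g VSS per g bCOD removed.
Mass of bCOD removed per day: Q(S₀ − S) = 38900 × 252.5 g/m³ = 9823 kg/d.
So the net sludge growth is P_X = 0.2964 × 9823 = 2911 kg VSS/d.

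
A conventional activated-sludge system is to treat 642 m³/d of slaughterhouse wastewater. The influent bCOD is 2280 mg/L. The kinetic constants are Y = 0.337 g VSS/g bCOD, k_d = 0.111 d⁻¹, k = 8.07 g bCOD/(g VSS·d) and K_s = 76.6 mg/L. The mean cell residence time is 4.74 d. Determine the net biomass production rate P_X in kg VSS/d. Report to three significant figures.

From the Monod/SRT balance for a CMAS, S = K_s·(1+k_d θ_c)/[θ_c·(Y k − k_d) − 1] = 76.6 × (1 + 0.111 × 4.74) / [4.74 × (0.337 × 8.07 − 0.111) − 1] = 116.9 / 11.36 = 10.29 mg/L.
Observed yield with endogenous decay: Y_obs = Y / (1 + k_d·θ_c) = 0.337 / (1 + 0.111 × 4.74) = 0.337 / 1.526 = 0.2208 g VSS/g bCOD.
Mass of bCOD removed per day: Q(S₀ − S) = 642 × 2270 g/m³ = 1457 kg/d.
Net biomass production P_X = Y_obs × Q·(S₀ − S) = 0.2208 × 1457 = 321.8 kg VSS/d.

P_X ≈ 322 kg VSS/d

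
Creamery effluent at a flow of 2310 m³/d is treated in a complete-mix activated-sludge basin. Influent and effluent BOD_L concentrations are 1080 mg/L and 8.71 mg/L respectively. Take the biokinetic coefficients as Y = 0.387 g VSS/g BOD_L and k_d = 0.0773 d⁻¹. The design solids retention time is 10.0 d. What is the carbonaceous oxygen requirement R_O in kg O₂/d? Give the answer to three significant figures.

The observed yield is Y_obs = Y/(1 + k_d·θ_c) = 0.387 / (1 + 0.0773 × 10.0) = 0.387 / 1.773 = 0.2183 g VSS per g BOD_L removed.
Mass of BOD_L removed per day: Q(S₀ − S) = 2310 × 1071 g/m³ = 2475 kg/d.
Net sludge production P_X = 0.2183 × 2475 = 540.2 kg VSS/d.
Carbonaceous O₂ demand = substrate oxidised − cell-mass equivalent = 2475 − 1.42 × 540.2 = 1708 kg O₂/d.

R_O ≈ 1710 kg O₂/d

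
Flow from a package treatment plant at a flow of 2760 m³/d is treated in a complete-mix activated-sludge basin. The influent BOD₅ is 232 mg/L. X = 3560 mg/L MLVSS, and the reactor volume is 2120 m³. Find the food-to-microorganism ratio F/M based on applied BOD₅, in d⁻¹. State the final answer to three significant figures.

F/M ≈ 0.0848 d⁻¹

Food-to-microorganism ratio F/M = Q S₀ / (V X) = 2760 × 232 / (2120 × 3560) = 0.08484 d⁻¹.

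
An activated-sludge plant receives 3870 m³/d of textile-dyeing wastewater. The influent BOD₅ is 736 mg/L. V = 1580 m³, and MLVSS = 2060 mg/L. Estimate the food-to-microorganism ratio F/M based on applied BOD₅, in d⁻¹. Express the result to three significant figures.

F/M = applied load / biomass = Q·S₀/(V·X) = 3870 × 736 / (1580 × 2060) = 0.8751 d⁻¹.

F/M ≈ 0.875 d⁻¹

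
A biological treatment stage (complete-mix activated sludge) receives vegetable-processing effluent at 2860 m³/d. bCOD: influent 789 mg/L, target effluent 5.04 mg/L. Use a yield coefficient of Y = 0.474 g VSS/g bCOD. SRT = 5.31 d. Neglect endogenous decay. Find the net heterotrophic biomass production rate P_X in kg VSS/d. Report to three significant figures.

No decay correction is needed, so Y_obs = Y = 0.474.
Q·(S₀ − S) = 2860 × (789 − 5.04) × 10⁻³ = 2242 kg/d removed.
P_X = Y_obs · Q(S₀ − S) = 0.4740 × 2242 = 1063 kg VSS/d.

P_X ≈ 1060 kg VSS/d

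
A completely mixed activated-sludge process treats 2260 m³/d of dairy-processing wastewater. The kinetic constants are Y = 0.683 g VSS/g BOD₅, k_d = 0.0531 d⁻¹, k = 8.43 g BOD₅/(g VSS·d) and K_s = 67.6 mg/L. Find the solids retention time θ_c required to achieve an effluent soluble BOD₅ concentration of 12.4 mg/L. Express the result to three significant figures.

At the target effluent, Y k S/(K_s+S) = 0.683×8.43×12.4/80.00 = 0.8924 d⁻¹.
1/θ_c = 0.8924 − 0.0531 = 0.8393 d⁻¹, so θ_c = 1.191 d.

θ_c ≈ 1.19 d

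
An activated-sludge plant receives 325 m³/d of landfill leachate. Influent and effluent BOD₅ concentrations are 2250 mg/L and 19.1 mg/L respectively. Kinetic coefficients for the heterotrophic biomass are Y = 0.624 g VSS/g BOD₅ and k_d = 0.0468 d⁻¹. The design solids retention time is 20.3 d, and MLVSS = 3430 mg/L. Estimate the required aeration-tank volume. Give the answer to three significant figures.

V ≈ 1370 m³

Steady-state biomass mass balance: V·X·(1 + k_d·θ_c) = Y·Q·(S₀ − S)·θ_c, so V = 0.624 × 325 × (2250 − 19.1) × 20.3 / [3430 × (1 + 0.0468 × 20.3)] = 9.18×10^6 / 6689 = 1373 m³.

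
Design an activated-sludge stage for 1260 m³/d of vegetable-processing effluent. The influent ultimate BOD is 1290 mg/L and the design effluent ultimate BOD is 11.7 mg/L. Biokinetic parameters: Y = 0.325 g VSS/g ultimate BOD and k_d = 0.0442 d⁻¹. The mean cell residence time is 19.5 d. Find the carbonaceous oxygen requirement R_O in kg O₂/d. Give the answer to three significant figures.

R_O ≈ 1210 kg O₂/d

Observed yield with endogenous decay: Y_obs = Y / (1 + k_d·θ_c) = 0.325 / (1 + 0.0442 × 19.5) = 0.325 / 1.862 = 0.1746 g VSS/g ultimate BOD.
Q·(S₀ − S) = 1260 × (1290 − 11.7) × 10⁻³ = 1611 kg/d removed.
P_X = Y_obs·Q·(S₀ − S) = 0.1746 × 1611 = 281.1 kg VSS/d.
R_O = Q·(S₀ − S) − 1.42·P_X = 1611 − 1.42 × 281.1 = 1211 kg O₂/d.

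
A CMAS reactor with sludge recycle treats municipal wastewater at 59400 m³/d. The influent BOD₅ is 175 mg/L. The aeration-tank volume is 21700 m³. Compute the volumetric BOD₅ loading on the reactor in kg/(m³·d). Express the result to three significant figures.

L_v ≈ 0.479 kg BOD₅/(m³·d)

L_v = Q S₀ / V = 59400 × 175 × 10⁻³ / 21700 = 0.4790 kg/(m³·d).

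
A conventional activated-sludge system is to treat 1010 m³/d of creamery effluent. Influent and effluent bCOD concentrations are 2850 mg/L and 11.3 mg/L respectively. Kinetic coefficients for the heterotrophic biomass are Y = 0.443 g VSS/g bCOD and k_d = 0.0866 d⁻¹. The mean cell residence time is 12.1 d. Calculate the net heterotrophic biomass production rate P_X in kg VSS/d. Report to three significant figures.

Observed yield with endogenous decay: Y_obs = Y / (1 + k_d·θ_c) = 0.443 / (1 + 0.0866 × 12.1) = 0.443 / 2.048 = 0.2163 g VSS/g bCOD.
ΔS = 2850 − 11.3 = 2839 mg/L, so the substrate removal rate is 1010 × 2839/1000 = 2867 kg bCOD/d.
Net biomass production P_X = Y_obs × Q·(S₀ − S) = 0.2163 × 2867 = 620.2 kg VSS/d.

P_X ≈ 620 kg VSS/d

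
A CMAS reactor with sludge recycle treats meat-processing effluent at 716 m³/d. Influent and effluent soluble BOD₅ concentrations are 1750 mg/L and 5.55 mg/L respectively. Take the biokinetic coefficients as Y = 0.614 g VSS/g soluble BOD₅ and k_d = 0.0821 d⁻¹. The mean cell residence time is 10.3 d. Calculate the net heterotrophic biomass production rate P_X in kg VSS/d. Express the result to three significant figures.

Y_obs = Y / (1 + k_d θ_c) = 0.614 / (1 + 0.0821 × 10.3) = 0.614 / 1.846 = 0.3327.
ΔS = 1750 − 5.55 = 1744 mg/L, so the substrate removal rate is 716 × 1744/1000 = 1249 kg soluble BOD₅/d.
P_X = Y_obs · Q(S₀ − S) = 0.3327 × 1249 = 415.5 kg VSS/d.

P_X ≈ 416 kg VSS/d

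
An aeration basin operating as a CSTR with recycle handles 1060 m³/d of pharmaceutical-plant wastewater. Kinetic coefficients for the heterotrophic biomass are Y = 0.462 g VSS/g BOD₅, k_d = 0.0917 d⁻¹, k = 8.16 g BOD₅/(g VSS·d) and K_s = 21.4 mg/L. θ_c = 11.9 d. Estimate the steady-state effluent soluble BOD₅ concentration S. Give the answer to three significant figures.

S ≈ 1.05 mg/L

For a completely mixed reactor with recycle the Lawrence–McCarty relation gives S = K_s·(1 + k_d·θ_c) / [θ_c·(Y·k − k_d) − 1] = 21.4 × (1 + 0.0917 × 11.9) / [11.9 × (0.462 × 8.16 − 0.0917) − 1] = 44.75 / 42.77 = 1.046 mg/L.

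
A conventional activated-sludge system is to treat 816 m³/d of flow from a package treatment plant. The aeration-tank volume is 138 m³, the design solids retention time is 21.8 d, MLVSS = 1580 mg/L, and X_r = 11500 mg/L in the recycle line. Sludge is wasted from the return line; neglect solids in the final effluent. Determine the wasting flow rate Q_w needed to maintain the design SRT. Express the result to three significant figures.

Wasting from the return line (neglecting effluent solids): Q_w = V·X / (θ_c·X_r) = 138.0 × 1580 / (21.8 × 11500) = 0.8697 m³/d.

Q_w ≈ 0.870 m³/d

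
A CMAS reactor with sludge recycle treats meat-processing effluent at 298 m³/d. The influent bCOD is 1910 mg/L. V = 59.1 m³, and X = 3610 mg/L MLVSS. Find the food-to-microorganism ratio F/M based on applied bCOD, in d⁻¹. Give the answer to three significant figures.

F/M = applied load / biomass = Q·S₀/(V·X) = 298 × 1910 / (59.10 × 3610) = 2.668 d⁻¹.

F/M ≈ 2.67 d⁻¹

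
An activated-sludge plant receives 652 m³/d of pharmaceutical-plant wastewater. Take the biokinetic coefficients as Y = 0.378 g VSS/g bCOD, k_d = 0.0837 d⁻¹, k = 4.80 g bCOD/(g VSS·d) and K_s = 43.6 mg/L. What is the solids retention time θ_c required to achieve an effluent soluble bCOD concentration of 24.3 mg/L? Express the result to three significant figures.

Specific growth rate at S = 24.3 mg/L: μ = YkS/(K_s+S) = 0.378·4.80·24.3/(43.6+24.3) = 0.6493 d⁻¹.
θ_c = 1/(μ − k_d) = 1/(0.6493 − 0.0837) = 1/0.5656 = 1.768 d.

θ_c ≈ 1.77 d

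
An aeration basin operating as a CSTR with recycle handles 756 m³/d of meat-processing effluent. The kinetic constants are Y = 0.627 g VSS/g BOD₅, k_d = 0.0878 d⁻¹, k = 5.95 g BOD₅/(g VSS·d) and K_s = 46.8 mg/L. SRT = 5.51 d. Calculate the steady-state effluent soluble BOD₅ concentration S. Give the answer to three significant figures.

For a completely mixed reactor with recycle the Lawrence–McCarty relation gives S = K_s·(1 + k_d·θ_c) / [θ_c·(Y·k − k_d) − 1] = 46.8 × (1 + 0.0878 × 5.51) / [5.51 × (0.627 × 5.95 − 0.0878) − 1] = 69.44 / 19.07 = 3.641 mg/L.

S ≈ 3.64 mg/L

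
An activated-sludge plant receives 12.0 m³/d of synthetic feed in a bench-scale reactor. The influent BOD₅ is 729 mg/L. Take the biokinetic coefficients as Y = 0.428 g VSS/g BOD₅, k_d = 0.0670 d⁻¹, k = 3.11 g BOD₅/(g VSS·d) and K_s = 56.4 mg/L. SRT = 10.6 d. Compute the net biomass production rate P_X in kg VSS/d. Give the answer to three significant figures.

P_X ≈ 2.17 kg VSS/d

For a completely mixed reactor with recycle the Lawrence–McCarty relation gives S = K_s·(1 + k_d·θ_c) / [θ_c·(Y·k − k_d) − 1] = 56.4 × (1 + 0.0670 × 10.6) / [10.6 × (0.428 × 3.11 − 0.0670) − 1] = 96.46 / 12.40 = 7.779 mg/L.
Y_obs = Y / (1 + k_d θ_c) = 0.428 / (1 + 0.0670 × 10.6) = 0.428 / 1.710 = 0.2503.
Q·(S₀ − S) = 12.0 × (729 − 7.78) × 10⁻³ = 8.655 kg/d removed.
P_X = Y_obs · Q(S₀ − S) = 0.2503 × 8.655 = 2.166 kg VSS/d.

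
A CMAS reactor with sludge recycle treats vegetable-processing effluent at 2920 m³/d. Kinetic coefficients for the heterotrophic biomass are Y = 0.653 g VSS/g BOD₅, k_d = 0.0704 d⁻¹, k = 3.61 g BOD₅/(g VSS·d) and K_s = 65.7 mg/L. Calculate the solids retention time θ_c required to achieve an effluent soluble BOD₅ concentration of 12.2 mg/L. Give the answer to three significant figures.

From 1/θ_c = Y·k·S/(K_s + S) − k_d: Y·k·S/(K_s+S) = 0.653 × 3.61 × 12.2 / (65.7 + 12.2) = 0.3692 d⁻¹.
1/θ_c = 0.3692 − 0.0704 = 0.2988 d⁻¹, so θ_c = 3.347 d.

θ_c ≈ 3.35 d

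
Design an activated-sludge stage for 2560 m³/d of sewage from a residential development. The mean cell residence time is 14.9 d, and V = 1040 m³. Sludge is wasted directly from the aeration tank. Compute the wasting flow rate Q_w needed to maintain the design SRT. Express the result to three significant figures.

Wasting from the aeration tank: Q_w = V / θ_c = 1040 / 14.9 = 69.80 m³/d.

Q_w ≈ 69.8 m³/d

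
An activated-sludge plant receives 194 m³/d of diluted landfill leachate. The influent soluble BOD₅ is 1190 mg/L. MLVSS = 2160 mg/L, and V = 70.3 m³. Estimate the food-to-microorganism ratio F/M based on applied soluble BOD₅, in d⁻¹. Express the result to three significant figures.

F/M ≈ 1.52 d⁻¹

F/M = Q·S₀ / (V·X) = 194 × 1190 / (70.30 × 2160) = 1.520 g soluble BOD₅·(g VSS·d)⁻¹.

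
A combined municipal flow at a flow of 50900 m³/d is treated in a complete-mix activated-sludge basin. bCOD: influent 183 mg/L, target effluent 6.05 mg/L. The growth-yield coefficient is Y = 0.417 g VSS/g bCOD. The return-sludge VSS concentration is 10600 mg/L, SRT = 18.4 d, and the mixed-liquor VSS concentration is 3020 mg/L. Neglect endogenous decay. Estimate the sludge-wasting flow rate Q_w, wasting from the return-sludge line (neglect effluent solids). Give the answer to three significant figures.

Q_w ≈ 354 m³/d

V·X = Y·Q·ΔS·θ_c gives V = 0.417 × 50900 × (183 − 6.05) × 18.4 / 3020 = 22883 m³.
Wasting from the return line (neglecting effluent solids): Q_w = V·X / (θ_c·X_r) = 22883 × 3020 / (18.4 × 10600) = 354.3 m³/d.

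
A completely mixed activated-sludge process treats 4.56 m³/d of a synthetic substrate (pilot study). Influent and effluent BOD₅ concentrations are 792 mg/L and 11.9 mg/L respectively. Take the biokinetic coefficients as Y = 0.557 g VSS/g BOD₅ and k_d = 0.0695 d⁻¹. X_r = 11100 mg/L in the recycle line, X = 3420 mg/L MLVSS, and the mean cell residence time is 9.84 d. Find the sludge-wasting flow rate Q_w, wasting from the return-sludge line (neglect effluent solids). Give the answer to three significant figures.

Q_w ≈ 0.106 m³/d

Rearranging the biomass balance for a CMAS with decay, V = Y·Q·ΔS·θ_c / [X·(1+k_d θ_c)] = 0.557 × 4.56 × (792 − 11.9) × 9.84 / [3420 × (1 + 0.0695 × 9.84)] = 1.95×10^4 / 5759 = 3.386 m³.
θ_c = V·X/(Q_w·X_r) when wasting from the recycle, so Q_w = V·X/(θ_c·X_r) = 3.386 × 3420 / (9.84 × 11100) = 0.1060 m³/d.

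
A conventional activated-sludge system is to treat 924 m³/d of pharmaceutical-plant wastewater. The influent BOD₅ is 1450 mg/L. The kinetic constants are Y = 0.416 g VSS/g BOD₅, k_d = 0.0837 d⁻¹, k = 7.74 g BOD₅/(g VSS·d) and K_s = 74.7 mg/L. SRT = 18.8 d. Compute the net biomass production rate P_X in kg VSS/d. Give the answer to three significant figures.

From the Monod/SRT balance for a CMAS, S = K_s·(1+k_d θ_c)/[θ_c·(Y k − k_d) − 1] = 74.7 × (1 + 0.0837 × 18.8) / [18.8 × (0.416 × 7.74 − 0.0837) − 1] = 192.2 / 57.96 = 3.317 mg/L.
Correct the yield for decay: Y_obs = Y/(1 + k_d θ_c) = 0.416 / (1 + 0.0837 × 18.8) = 0.416 / 2.574 = 0.1616.
Substrate removed = Q·(S₀ − S) = 924 m³/d × (1450 − 3.32) g/m³ = 1.34×10^6 g/d = 1337 kg/d.
Net biomass production P_X = Y_obs × Q·(S₀ − S) = 0.1616 × 1337 = 216.1 kg VSS/d.

P_X ≈ 216 kg VSS/d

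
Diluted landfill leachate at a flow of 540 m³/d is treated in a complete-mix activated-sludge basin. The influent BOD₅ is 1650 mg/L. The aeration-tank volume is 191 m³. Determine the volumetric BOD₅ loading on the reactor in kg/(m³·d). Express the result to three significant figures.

L_v ≈ 4.66 kg BOD₅/(m³·d)

Applied BOD₅ load per unit volume = Q·S₀/V = (540 × 1650/1000)/191.0 = 4.665 kg BOD₅·m⁻³·d⁻¹.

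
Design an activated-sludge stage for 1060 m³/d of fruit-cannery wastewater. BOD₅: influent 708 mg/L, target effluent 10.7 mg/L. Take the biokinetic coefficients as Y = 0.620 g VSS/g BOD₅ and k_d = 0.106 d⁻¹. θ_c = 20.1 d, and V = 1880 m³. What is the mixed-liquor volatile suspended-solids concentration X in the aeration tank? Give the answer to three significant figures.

X ≈ 1570 mg/L

From V·X·(1 + k_d·θ_c) = Y·Q·(S₀ − S)·θ_c: X = 0.620 × 1060 × (708 − 10.7) × 20.1 / [1880 × (1 + 0.106 × 20.1)] = 1565 mg/L.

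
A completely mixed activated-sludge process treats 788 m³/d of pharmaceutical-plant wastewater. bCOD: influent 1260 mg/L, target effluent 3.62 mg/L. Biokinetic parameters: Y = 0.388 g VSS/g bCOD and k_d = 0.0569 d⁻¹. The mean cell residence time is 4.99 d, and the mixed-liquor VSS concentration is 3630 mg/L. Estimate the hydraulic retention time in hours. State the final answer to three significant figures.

τ ≈ 12.5 h

From the SRT design equation V = Y Q (S₀−S) θ_c / [X (1 + k_d θ_c)] = 0.388 × 788 × (1260 − 3.62) × 4.99 / [3630 × (1 + 0.0569 × 4.99)] = 1.92×10^6 / 4661 = 411.3 m³.
HRT = V/Q = 411.3 m³ / 788 m³·d⁻¹ = 0.5219 d × 24 = 12.53 h.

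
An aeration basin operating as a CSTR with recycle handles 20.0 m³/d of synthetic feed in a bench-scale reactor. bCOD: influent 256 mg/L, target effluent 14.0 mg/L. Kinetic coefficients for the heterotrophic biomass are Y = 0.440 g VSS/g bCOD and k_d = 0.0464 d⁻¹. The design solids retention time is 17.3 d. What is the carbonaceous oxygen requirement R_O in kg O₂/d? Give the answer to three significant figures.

R_O ≈ 3.16 kg O₂/d

Observed yield with endogenous decay: Y_obs = Y / (1 + k_d·θ_c) = 0.440 / (1 + 0.0464 × 17.3) = 0.440 / 1.803 = 0.2441 g VSS/g bCOD.
Q·(S₀ − S) = 20.0 × (256 − 14.0) × 10⁻³ = 4.840 kg/d removed.
P_X = Y_obs·Q·(S₀ − S) = 0.2441 × 4.840 = 1.181 kg VSS/d.
Carbonaceous O₂ demand = substrate oxidised − cell-mass equivalent = 4.840 − 1.42 × 1.181 = 3.163 kg O₂/d.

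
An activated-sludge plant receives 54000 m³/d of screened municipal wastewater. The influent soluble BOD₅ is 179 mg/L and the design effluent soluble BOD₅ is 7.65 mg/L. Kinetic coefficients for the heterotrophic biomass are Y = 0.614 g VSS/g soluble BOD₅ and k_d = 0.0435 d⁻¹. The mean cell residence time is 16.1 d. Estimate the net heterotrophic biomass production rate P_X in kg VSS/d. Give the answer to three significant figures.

P_X ≈ 3340 kg VSS/d

The observed yield is Y_obs = Y/(1 + k_d·θ_c) = 0.614 / (1 + 0.0435 × 16.1) = 0.614 / 1.700 = 0.3611 g VSS per g soluble BOD₅ removed.
Mass of soluble BOD₅ removed per day: Q(S₀ − S) = 54000 × 171.3 g/m³ = 9253 kg/d.
So the net sludge growth is P_X = 0.3611 × 9253 = 3341 kg VSS/d.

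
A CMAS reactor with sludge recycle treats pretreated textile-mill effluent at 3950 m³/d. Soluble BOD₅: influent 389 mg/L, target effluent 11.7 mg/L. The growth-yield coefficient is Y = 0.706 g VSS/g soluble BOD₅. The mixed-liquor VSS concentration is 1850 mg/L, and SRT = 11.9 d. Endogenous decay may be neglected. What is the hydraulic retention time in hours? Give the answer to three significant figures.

V·X = Y·Q·ΔS·θ_c gives V = 0.706 × 3950 × (389 − 11.7) × 11.9 / 1850 = 6768 m³.
τ = V/Q = 6768/3950 = 1.713 d, or 41.12 h.

τ ≈ 41.1 h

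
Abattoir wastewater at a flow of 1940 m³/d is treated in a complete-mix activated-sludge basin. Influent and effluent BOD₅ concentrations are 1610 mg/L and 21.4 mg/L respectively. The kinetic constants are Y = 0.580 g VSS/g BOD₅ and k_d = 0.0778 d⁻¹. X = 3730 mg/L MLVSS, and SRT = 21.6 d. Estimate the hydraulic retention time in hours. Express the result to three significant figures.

From the SRT design equation V = Y Q (S₀−S) θ_c / [X (1 + k_d θ_c)] = 0.580 × 1940 × (1610 − 21.4) × 21.6 / [3730 × (1 + 0.0778 × 21.6)] = 3.86×10^7 / 9998 = 3862 m³.
Hydraulic retention time τ = V/Q = 3862 / 1940 = 1.991 d = 47.77 h.

τ ≈ 47.8 h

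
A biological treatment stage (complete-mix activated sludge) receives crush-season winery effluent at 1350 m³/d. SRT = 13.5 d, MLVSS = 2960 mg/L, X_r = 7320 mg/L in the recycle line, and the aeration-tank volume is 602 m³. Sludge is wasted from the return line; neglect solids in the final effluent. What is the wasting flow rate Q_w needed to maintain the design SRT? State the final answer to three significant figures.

Wasting from the return line (neglecting effluent solids): Q_w = V·X / (θ_c·X_r) = 602.0 × 2960 / (13.5 × 7320) = 18.03 m³/d.

Q_w ≈ 18.0 m³/d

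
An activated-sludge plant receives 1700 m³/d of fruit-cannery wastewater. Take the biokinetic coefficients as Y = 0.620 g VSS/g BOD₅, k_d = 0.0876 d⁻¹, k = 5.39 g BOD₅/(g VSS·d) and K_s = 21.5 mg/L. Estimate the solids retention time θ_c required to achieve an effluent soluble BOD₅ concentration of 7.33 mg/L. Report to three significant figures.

At the target effluent, Y k S/(K_s+S) = 0.620×5.39×7.33/28.83 = 0.8496 d⁻¹.
θ_c = 1/(μ − k_d) = 1/(0.8496 − 0.0876) = 1/0.7620 = 1.312 d.

θ_c ≈ 1.31 d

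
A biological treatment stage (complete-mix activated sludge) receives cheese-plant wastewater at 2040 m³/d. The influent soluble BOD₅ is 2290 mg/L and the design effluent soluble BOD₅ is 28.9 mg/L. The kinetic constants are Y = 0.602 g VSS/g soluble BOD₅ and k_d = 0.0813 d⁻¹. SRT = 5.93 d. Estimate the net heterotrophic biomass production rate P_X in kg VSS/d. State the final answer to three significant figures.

Correct the yield for decay: Y_obs = Y/(1 + k_d θ_c) = 0.602 / (1 + 0.0813 × 5.93) = 0.602 / 1.482 = 0.4062.
Q·(S₀ − S) = 2040 × (2290 − 28.9) × 10⁻³ = 4613 kg/d removed.
Biomass produced: P_X = Y_obs·Q·ΔS = 0.4062 × 4613 ≈ 1874 kg VSS/d.

P_X ≈ 1870 kg VSS/d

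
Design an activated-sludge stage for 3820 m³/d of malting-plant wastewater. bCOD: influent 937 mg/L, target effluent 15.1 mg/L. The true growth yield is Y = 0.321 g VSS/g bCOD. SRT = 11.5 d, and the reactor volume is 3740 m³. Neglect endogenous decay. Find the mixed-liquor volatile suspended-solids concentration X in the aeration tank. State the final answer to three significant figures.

X ≈ 3480 mg/L

X = Y·Q·ΔS·θ_c / V = 0.321 × 3820 × (937 − 15.1) × 11.5 / 3740 = 3476 mg/L.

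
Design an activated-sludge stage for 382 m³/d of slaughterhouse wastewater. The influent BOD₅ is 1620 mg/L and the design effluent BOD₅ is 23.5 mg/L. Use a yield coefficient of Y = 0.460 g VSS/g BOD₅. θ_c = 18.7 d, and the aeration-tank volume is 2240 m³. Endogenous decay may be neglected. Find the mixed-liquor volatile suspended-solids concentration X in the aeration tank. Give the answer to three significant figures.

Without decay, X = Y Q (S₀−S) θ_c / V = 0.460 × 382 × (1620 − 23.5) × 18.7 / 2240 = 2342 mg/L.

X ≈ 2340 mg/L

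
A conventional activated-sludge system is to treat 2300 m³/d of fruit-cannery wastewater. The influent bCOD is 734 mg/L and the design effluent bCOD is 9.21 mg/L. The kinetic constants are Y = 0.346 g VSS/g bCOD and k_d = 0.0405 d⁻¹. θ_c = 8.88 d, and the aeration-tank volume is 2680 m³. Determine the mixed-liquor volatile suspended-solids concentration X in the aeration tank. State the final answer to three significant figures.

X = Y·Q·ΔS·θ_c / [V·(1 + k_d θ_c)] = 0.346 × 2300 × (734 − 9.21) × 8.88 / [2680 × (1 + 0.0405 × 8.88)] = 1406 mg/L.

X ≈ 1410 mg/L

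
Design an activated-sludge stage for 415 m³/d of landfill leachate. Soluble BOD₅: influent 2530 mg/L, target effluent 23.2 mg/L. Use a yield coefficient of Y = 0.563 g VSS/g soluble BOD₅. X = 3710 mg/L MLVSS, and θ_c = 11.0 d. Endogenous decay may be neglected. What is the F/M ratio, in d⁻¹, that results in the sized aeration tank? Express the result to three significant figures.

V·X = Y·Q·ΔS·θ_c gives V = 0.563 × 415 × (2530 − 23.2) × 11.0 / 3710 = 1737 m³.
Food-to-microorganism ratio F/M = Q S₀ / (V X) = 415 × 2530 / (1737 × 3710) = 0.1630 d⁻¹.

F/M ≈ 0.163 d⁻¹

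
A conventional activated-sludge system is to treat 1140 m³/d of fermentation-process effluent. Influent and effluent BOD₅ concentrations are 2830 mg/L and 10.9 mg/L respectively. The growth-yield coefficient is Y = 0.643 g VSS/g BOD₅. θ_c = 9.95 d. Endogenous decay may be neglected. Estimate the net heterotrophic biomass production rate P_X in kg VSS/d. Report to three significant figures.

P_X ≈ 2070 kg VSS/d

No decay correction is needed, so Y_obs = Y = 0.643.
ΔS = 2830 − 10.9 = 2819 mg/L, so the substrate removal rate is 1140 × 2819/1000 = 3214 kg BOD₅/d.
P_X = Y_obs · Q(S₀ − S) = 0.6430 × 3214 = 2066 kg VSS/d.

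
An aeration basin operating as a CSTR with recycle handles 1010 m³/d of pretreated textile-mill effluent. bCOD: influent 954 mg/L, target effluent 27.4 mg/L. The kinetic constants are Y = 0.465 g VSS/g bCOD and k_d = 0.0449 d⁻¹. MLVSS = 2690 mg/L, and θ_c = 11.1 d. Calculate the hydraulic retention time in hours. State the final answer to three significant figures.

Steady-state biomass mass balance: V·X·(1 + k_d·θ_c) = Y·Q·(S₀ − S)·θ_c, so V = 0.465 × 1010 × (954 − 27.4) × 11.1 / [2690 × (1 + 0.0449 × 11.1)] = 4.83×10^6 / 4031 = 1198 m³.
HRT = V/Q = 1198 m³ / 1010 m³·d⁻¹ = 1.187 d × 24 = 28.48 h.

τ ≈ 28.5 h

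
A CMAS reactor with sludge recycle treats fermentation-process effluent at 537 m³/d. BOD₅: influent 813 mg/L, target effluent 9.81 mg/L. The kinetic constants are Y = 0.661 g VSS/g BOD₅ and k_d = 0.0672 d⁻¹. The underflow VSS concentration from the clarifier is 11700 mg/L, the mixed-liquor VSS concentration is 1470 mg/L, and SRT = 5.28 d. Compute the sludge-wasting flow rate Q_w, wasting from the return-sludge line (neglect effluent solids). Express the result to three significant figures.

Rearranging the biomass balance for a CMAS with decay, V = Y·Q·ΔS·θ_c / [X·(1+k_d θ_c)] = 0.661 × 537 × (813 − 9.81) × 5.28 / [1470 × (1 + 0.0672 × 5.28)] = 1.51×10^6 / 1992 = 755.8 m³.
Q_w = (V·X)/(θ_c X_r) = 755.8 × 1470 / (5.28 × 11700) = 17.99 m³/d.

Q_w ≈ 18.0 m³/d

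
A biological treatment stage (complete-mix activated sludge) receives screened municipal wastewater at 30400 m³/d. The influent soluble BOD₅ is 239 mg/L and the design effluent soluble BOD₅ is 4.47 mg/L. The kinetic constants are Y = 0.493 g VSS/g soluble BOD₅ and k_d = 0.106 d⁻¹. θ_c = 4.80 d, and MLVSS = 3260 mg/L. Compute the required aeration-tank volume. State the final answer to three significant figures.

Rearranging the biomass balance for a CMAS with decay, V = Y·Q·ΔS·θ_c / [X·(1+k_d θ_c)] = 0.493 × 30400 × (239 − 4.47) × 4.80 / [3260 × (1 + 0.106 × 4.80)] = 1.69×10^7 / 4919 = 3430 m³.

V ≈ 3430 m³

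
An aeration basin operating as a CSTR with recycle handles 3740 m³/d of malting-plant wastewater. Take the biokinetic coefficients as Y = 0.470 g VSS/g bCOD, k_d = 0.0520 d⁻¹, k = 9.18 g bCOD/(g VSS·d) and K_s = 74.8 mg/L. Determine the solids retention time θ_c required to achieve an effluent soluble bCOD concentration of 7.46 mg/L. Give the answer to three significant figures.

θ_c ≈ 2.95 d

Specific growth rate at S = 7.46 mg/L: μ = YkS/(K_s+S) = 0.470·9.18·7.46/(74.8+7.46) = 0.3913 d⁻¹.
1/θ_c = 0.3913 − 0.0520 = 0.3393 d⁻¹, so θ_c = 2.947 d.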